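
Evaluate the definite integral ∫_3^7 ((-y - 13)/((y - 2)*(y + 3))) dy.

-log(45)

Factor the denominator: y**2 + y - 6 = (y + 3)(y - 2).
Partial fractions: (-y - 13)/((y - 2)*(y + 3)) = 2/(y + 3) - 3/(y - 2).
An antiderivative is F(y) = -3*log(y - 2) + 2*log(y + 3).
Then F(7) - F(3) = (log(4/5)) - (log(36)) = -log(45).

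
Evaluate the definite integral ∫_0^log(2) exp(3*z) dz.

7/3

Let u = exp(z), so du = exp(z) dz. When z = 0, u = 1; when z = log(2), u = 2.
The integral becomes ∫ u**2 du from 1 to 2, with antiderivative u**3/3.
Back in z: F(z) = exp(3*z)/3.
Then F(log(2)) - F(0) = (8/3) - (1/3) = 7/3.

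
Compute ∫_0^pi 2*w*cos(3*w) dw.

Integrate by parts once (u = w, dv = 2*cos(3*w) dw).
An antiderivative is F(w) = 2*w*sin(3*w)/3 + 2*cos(3*w)/9.
Then F(pi) - F(0) = (-2/9) - (2/9) = -4/9.

-4/9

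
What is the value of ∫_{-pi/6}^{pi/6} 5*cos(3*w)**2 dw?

Use the identity cos^2(3*w) = (1 + cos(6*w))/2.
An antiderivative is F(w) = 5*w/2 + 5*sin(6*w)/12.
Then F(pi/6) - F(-pi/6) = (5*pi/12) - (-5*pi/12) = 5*pi/6.

5*pi/6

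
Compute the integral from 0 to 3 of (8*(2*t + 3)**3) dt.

6480

Let u = 2*t + 3, so du = 2 dt. When t = 0, u = 3; when t = 3, u = 9.
The integral becomes 4·∫ u**3 du from 3 to 9, with antiderivative u**4.
Back in t: F(t) = (2*t + 3)**4.
Then F(3) - F(0) = (6561) - (81) = 6480.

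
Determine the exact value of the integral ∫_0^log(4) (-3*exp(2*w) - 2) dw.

-45/2 - log(16)

An antiderivative is F(w) = -3*exp(2*w)/2 - 2*w.
Then F(log(4)) - F(0) = (-24 - 4*log(2)) - (-3/2) = -45/2 - log(16).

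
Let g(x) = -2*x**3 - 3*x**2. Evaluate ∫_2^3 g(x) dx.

By the power rule, an antiderivative is F(x) = -x**4/2 - x**3.
Then F(3) - F(2) = (-135/2) - (-16) = -103/2.

-103/2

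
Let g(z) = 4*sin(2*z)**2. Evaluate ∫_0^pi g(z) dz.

2*pi

Use the identity sin^2(2*z) = (1 - cos(4*z))/2.
An antiderivative is F(z) = 2*z - sin(4*z)/2.
Then F(pi) - F(0) = (2*pi) - (0) = 2*pi.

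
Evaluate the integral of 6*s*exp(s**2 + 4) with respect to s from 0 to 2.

Let u = s**2 + 4, so du = 2*s ds. When s = 0, u = 4; when s = 2, u = 8.
The integral becomes 3·∫ exp(u) du from 4 to 8, with antiderivative 3*exp(u).
Back in s: F(s) = 3*exp(s**2 + 4).
Then F(2) - F(0) = (3*exp(8)) - (3*exp(4)) = -3*(1 - exp(4))*exp(4).

-3*(1 - exp(4))*exp(4)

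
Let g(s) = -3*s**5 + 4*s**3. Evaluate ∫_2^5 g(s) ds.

-14343/2

By the power rule, an antiderivative is F(s) = -s**6/2 + s**4.
Then F(5) - F(2) = (-14375/2) - (-16) = -14343/2.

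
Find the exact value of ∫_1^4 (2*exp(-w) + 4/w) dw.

-2*exp(-4) + 2*exp(-1) + 8*log(2)

An antiderivative is F(w) = 4*log(w) - 2*exp(-w).
Then F(4) - F(1) = (-2*exp(-4) + 8*log(2)) - (-2*exp(-1)) = -2*exp(-4) + 2*exp(-1) + 8*log(2).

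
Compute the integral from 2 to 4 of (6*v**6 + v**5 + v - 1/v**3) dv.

3273003/224

By the power rule, an antiderivative is F(v) = 6*v**7/7 + v**6/6 + v**2/2 + 1/(2*v**2).
Then F(4) - F(2) = (9901333/672) - (20581/168) = 3273003/224.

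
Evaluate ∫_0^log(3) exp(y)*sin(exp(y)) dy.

Let u = exp(y), so du = exp(y) dy. When y = 0, u = 1; when y = log(3), u = 3.
The integral becomes ∫ sin(u) du from 1 to 3, with antiderivative -cos(u).
Back in y: F(y) = -cos(exp(y)).
Then F(log(3)) - F(0) = (-cos(3)) - (-cos(1)) = cos(1) - cos(3).

cos(1) - cos(3)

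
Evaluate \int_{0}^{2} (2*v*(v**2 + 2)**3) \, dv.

Let u = v**2 + 2, so du = 2*v dv. When v = 0, u = 2; when v = 2, u = 6.
The integral becomes ∫ u**3 du from 2 to 6, with antiderivative u**4/4.
Back in v: F(v) = (v**2 + 2)**4/4.
Then F(2) - F(0) = (324) - (4) = 320.

320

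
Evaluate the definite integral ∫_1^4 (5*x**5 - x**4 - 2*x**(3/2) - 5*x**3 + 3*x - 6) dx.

By the power rule, an antiderivative is F(x) = 5*x**6/6 - 4*x**(5/2)/5 - x**5/5 - 5*x**4/4 + 3*x**2/2 - 6*x.
Then F(4) - F(1) = (42944/15) - (-71/12) = 57377/20.

57377/20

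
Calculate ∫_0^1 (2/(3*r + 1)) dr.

An antiderivative is F(r) = 2*log(3*r + 1)/3.
Then F(1) - F(0) = (4*log(2)/3) - (0) = 4*log(2)/3.

4*log(2)/3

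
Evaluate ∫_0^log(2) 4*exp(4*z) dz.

15

Let u = exp(z), so du = exp(z) dz. When z = 0, u = 1; when z = log(2), u = 2.
The integral becomes 4·∫ u**3 du from 1 to 2, with antiderivative u**4.
Back in z: F(z) = exp(4*z).
Then F(log(2)) - F(0) = (16) - (1) = 15.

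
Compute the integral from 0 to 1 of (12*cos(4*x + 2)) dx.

Let u = 4*x + 2, so du = 4 dx. When x = 0, u = 2; when x = 1, u = 6.
The integral becomes 3·∫ cos(u) du from 2 to 6, with antiderivative 3*sin(u).
Back in x: F(x) = 3*sin(4*x + 2).
Then F(1) - F(0) = (3*sin(6)) - (3*sin(2)) = -3*sin(2) + 3*sin(6).

-3*sin(2) + 3*sin(6)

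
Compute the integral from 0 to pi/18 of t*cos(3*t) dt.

Integrate by parts once (u = t, dv = cos(3*t) dt).
An antiderivative is F(t) = t*sin(3*t)/3 + cos(3*t)/9.
Then F(pi/18) - F(0) = (pi/108 + sqrt(3)/18) - (1/9) = -1/9 + pi/108 + sqrt(3)/18.

-1/9 + pi/108 + sqrt(3)/18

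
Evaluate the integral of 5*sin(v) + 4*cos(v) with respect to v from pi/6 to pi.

3 + 5*sqrt(3)/2

An antiderivative is F(v) = 4*sin(v) - 5*cos(v).
Then F(pi) - F(pi/6) = (5) - (2 - 5*sqrt(3)/2) = 3 + 5*sqrt(3)/2.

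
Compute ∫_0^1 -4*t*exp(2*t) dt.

-exp(2) - 1

Integrate by parts once (u = t, dv = -4*exp(2*t) dt).
An antiderivative is F(t) = (-2*t + 1)*exp(2*t).
Then F(1) - F(0) = (-exp(2)) - (1) = -exp(2) - 1.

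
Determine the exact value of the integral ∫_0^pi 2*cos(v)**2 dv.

Use the identity cos^2(v) = (1 + cos(2*v))/2.
An antiderivative is F(v) = v + sin(2*v)/2.
Then F(pi) - F(0) = (pi) - (0) = pi.

pi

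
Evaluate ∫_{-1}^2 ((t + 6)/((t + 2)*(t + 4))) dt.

Factor the denominator: t**2 + 6*t + 8 = (t + 4)(t + 2).
Partial fractions: (t + 6)/((t + 2)*(t + 4)) = -1/(t + 4) + 2/(t + 2).
An antiderivative is F(t) = 2*log(t + 2) - log(t + 4).
Then F(2) - F(-1) = (log(8/3)) - (-log(3)) = log(8).

log(8)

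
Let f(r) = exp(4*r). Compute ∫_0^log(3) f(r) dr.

20

Let u = exp(r), so du = exp(r) dr. When r = 0, u = 1; when r = log(3), u = 3.
The integral becomes ∫ u**3 du from 1 to 3, with antiderivative u**4/4.
Back in r: F(r) = exp(4*r)/4.
Then F(log(3)) - F(0) = (81/4) - (1/4) = 20.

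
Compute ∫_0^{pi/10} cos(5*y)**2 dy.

pi/20

Use the identity cos^2(5*y) = (1 + cos(10*y))/2.
An antiderivative is F(y) = y/2 + sin(10*y)/20.
Then F(pi/10) - F(0) = (pi/20) - (0) = pi/20.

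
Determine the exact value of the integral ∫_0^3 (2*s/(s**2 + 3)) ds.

log(4)

Let u = s**2 + 3, so du = 2*s ds. When s = 0, u = 3; when s = 3, u = 12.
The integral becomes ∫ 1/u du from 3 to 12, with antiderivative log(u).
Back in s: F(s) = log(s**2 + 3).
Then F(3) - F(0) = (log(12)) - (log(3)) = log(4).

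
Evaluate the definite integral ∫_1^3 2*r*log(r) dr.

Integrate by parts once (u = ln r, dv = 2*r dr).
An antiderivative is F(r) = r**2*(2*log(r) - 1)/2.
Then F(3) - F(1) = (-9/2 + 9*log(3)) - (-1/2) = -4 + 9*log(3).

-4 + 9*log(3)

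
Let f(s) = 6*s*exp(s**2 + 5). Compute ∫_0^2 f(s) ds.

Let u = s**2 + 5, so du = 2*s ds. When s = 0, u = 5; when s = 2, u = 9.
The integral becomes 3·∫ exp(u) du from 5 to 9, with antiderivative 3*exp(u).
Back in s: F(s) = 3*exp(s**2 + 5).
Then F(2) - F(0) = (3*exp(9)) - (3*exp(5)) = -3*(1 - exp(4))*exp(5).

-3*(1 - exp(4))*exp(5)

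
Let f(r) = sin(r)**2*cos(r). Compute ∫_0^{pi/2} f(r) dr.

1/3

Let u = sin(r), so du = cos(r) dr. When r = 0, u = 0; when r = pi/2, u = 1.
The integral becomes ∫ u**2 du from 0 to 1, with antiderivative u**3/3.
Back in r: F(r) = sin(r)**3/3.
Then F(pi/2) - F(0) = (1/3) - (0) = 1/3.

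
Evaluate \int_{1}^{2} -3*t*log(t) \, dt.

Integrate by parts once (u = ln t, dv = -3*t dt).
An antiderivative is F(t) = -3*t**2*(2*log(t) - 1)/4.
Then F(2) - F(1) = (3 - log(64)) - (3/4) = 9/4 - log(64).

9/4 - log(64)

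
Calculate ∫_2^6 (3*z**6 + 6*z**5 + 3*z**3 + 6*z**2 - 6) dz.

1175032/7

By the power rule, an antiderivative is F(z) = 3*z**7/7 + z**6 + 3*z**4/4 + 2*z**3 - 6*z.
Then F(6) - F(2) = (1175976/7) - (944/7) = 1175032/7.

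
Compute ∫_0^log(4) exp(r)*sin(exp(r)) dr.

Let u = exp(r), so du = exp(r) dr. When r = 0, u = 1; when r = log(4), u = 4.
The integral becomes ∫ sin(u) du from 1 to 4, with antiderivative -cos(u).
Back in r: F(r) = -cos(exp(r)).
Then F(log(4)) - F(0) = (-cos(4)) - (-cos(1)) = cos(1) - cos(4).

cos(1) - cos(4)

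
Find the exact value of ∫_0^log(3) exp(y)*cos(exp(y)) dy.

-sin(1) + sin(3)

Let u = exp(y), so du = exp(y) dy. When y = 0, u = 1; when y = log(3), u = 3.
The integral becomes ∫ cos(u) du from 1 to 3, with antiderivative sin(u).
Back in y: F(y) = sin(exp(y)).
Then F(log(3)) - F(0) = (sin(3)) - (sin(1)) = -sin(1) + sin(3).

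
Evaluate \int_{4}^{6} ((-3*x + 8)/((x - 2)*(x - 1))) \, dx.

Factor the denominator: x**2 - 3*x + 2 = (x - 1)(x - 2).
Partial fractions: (-3*x + 8)/((x - 2)*(x - 1)) = -5/(x - 1) + 2/(x - 2).
An antiderivative is F(x) = 2*log(x - 2) - 5*log(x - 1).
Then F(6) - F(4) = (-5*log(5) + 4*log(2)) - (-5*log(3) + 2*log(2)) = -5*log(5) + 2*log(2) + 5*log(3).

-5*log(5) + 2*log(2) + 5*log(3)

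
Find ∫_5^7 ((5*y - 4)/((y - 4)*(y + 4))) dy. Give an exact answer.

Factor the denominator: y**2 - 16 = (y + 4)(y - 4).
Partial fractions: (5*y - 4)/((y - 4)*(y + 4)) = 3/(y + 4) + 2/(y - 4).
An antiderivative is F(y) = 2*log(y - 4) + 3*log(y + 4).
Then F(7) - F(5) = (2*log(3) + 3*log(11)) - (6*log(3)) = -4*log(3) + 3*log(11).

-4*log(3) + 3*log(11)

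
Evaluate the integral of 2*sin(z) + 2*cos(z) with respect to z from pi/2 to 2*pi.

-4

An antiderivative is F(z) = 2*sin(z) - 2*cos(z).
Then F(2*pi) - F(pi/2) = (-2) - (2) = -4.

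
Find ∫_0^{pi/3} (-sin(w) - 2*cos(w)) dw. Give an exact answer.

-sqrt(3) - 1/2

An antiderivative is F(w) = -2*sin(w) + cos(w).
Then F(pi/3) - F(0) = (1/2 - sqrt(3)) - (1) = -sqrt(3) - 1/2.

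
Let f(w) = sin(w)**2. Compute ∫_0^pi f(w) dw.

pi/2

Use the identity sin^2(w) = (1 - cos(2*w))/2.
An antiderivative is F(w) = w/2 - sin(2*w)/4.
Then F(pi) - F(0) = (pi/2) - (0) = pi/2.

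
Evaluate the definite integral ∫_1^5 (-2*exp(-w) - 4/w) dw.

-4*log(5) - 2*exp(-1) + 2*exp(-5)

An antiderivative is F(w) = -4*log(w) + 2*exp(-w).
Then F(5) - F(1) = (-4*log(5) + 2*exp(-5)) - (2*exp(-1)) = -4*log(5) - 2*exp(-1) + 2*exp(-5).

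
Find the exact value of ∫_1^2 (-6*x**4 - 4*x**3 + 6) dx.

By the power rule, an antiderivative is F(x) = -6*x**5/5 - x**4 + 6*x.
Then F(2) - F(1) = (-212/5) - (19/5) = -231/5.

-231/5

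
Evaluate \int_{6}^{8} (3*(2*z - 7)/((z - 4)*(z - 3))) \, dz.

-3*log(3) + 3*log(2) + 3*log(5)

Factor the denominator: z**2 - 7*z + 12 = (z - 3)(z - 4).
Partial fractions: 3*(2*z - 7)/((z - 4)*(z - 3)) = 3/(z - 3) + 3/(z - 4).
An antiderivative is F(z) = 3*log(z - 4) + 3*log(z - 3).
Then F(8) - F(6) = (6*log(2) + 3*log(5)) - (3*log(2) + 3*log(3)) = -3*log(3) + 3*log(2) + 3*log(5).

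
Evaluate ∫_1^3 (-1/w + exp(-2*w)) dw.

An antiderivative is F(w) = -log(w) - exp(-2*w)/2.
Then F(3) - F(1) = (-log(3) - exp(-6)/2) - (-exp(-2)/2) = -log(3) - exp(-6)/2 + exp(-2)/2.

-log(3) - exp(-6)/2 + exp(-2)/2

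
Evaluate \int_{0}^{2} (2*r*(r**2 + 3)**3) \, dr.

Let u = r**2 + 3, so du = 2*r dr. When r = 0, u = 3; when r = 2, u = 7.
The integral becomes ∫ u**3 du from 3 to 7, with antiderivative u**4/4.
Back in r: F(r) = (r**2 + 3)**4/4.
Then F(2) - F(0) = (2401/4) - (81/4) = 580.

580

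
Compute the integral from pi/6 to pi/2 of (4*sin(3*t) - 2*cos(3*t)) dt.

4/3

An antiderivative is F(t) = -2*sin(3*t)/3 - 4*cos(3*t)/3.
Then F(pi/2) - F(pi/6) = (2/3) - (-2/3) = 4/3.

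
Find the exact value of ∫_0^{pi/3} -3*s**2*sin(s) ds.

-sqrt(3)*pi + pi**2/6 + 3

Integrate by parts twice (u = s^2, dv = -3*sin(s) ds).
An antiderivative is F(s) = 3*s**2*cos(s) - 6*s*sin(s) - 6*cos(s).
Then F(pi/3) - F(0) = (-sqrt(3)*pi - 3 + pi**2/6) - (-6) = -sqrt(3)*pi + pi**2/6 + 3.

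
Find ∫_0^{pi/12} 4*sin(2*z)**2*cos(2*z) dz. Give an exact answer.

Let u = sin(2*z), so du = 2*cos(2*z) dz. When z = 0, u = 0; when z = pi/12, u = 1/2.
The integral becomes 2·∫ u**2 du from 0 to 1/2, with antiderivative 2*u**3/3.
Back in z: F(z) = 2*sin(2*z)**3/3.
Then F(pi/12) - F(0) = (1/12) - (0) = 1/12.

1/12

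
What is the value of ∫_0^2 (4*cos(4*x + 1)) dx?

-sin(1) + sin(9)

Let u = 4*x + 1, so du = 4 dx. When x = 0, u = 1; when x = 2, u = 9.
The integral becomes ∫ cos(u) du from 1 to 9, with antiderivative sin(u).
Back in x: F(x) = sin(4*x + 1).
Then F(2) - F(0) = (sin(9)) - (sin(1)) = -sin(1) + sin(9).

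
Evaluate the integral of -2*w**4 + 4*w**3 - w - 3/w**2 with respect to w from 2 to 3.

By the power rule, an antiderivative is F(w) = -2*w**5/5 + w**4 - w**2/2 + 3/w.
Then F(3) - F(2) = (-197/10) - (27/10) = -112/5.

-112/5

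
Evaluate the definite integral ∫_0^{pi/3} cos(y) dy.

An antiderivative is F(y) = sin(y).
Then F(pi/3) - F(0) = (sqrt(3)/2) - (0) = sqrt(3)/2.

sqrt(3)/2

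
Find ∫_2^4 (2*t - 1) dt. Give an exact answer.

By the power rule, an antiderivative is F(t) = t**2 - t.
Then F(4) - F(2) = (12) - (2) = 10.

10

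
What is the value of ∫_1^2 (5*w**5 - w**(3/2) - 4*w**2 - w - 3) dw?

By the power rule, an antiderivative is F(w) = 5*w**6/6 - 2*w**(5/2)/5 - 4*w**3/3 - w**2/2 - 3*w.
Then F(2) - F(1) = (104/3 - 8*sqrt(2)/5) - (-22/5) = 586/15 - 8*sqrt(2)/5.

586/15 - 8*sqrt(2)/5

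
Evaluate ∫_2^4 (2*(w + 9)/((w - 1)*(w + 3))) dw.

Factor the denominator: w**2 + 2*w - 3 = (w + 3)(w - 1).
Partial fractions: 2*(w + 9)/((w - 1)*(w + 3)) = -3/(w + 3) + 5/(w - 1).
An antiderivative is F(w) = 5*log(w - 1) - 3*log(w + 3).
Then F(4) - F(2) = (-3*log(7) + 5*log(3)) - (-3*log(5)) = -3*log(7) + 3*log(5) + 5*log(3).

-3*log(7) + 3*log(5) + 5*log(3)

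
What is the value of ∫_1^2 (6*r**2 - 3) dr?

By the power rule, an antiderivative is F(r) = 2*r**3 - 3*r.
Then F(2) - F(1) = (10) - (-1) = 11.

11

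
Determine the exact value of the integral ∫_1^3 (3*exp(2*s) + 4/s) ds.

An antiderivative is F(s) = 3*exp(2*s)/2 + 4*log(s).
Then F(3) - F(1) = (log(81) + 3*exp(6)/2) - (3*exp(2)/2) = -3*exp(2)/2 + log(81) + 3*exp(6)/2.

-3*exp(2)/2 + log(81) + 3*exp(6)/2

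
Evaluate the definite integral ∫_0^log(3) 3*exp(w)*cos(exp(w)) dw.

Let u = exp(w), so du = exp(w) dw. When w = 0, u = 1; when w = log(3), u = 3.
The integral becomes 3·∫ cos(u) du from 1 to 3, with antiderivative 3*sin(u).
Back in w: F(w) = 3*sin(exp(w)).
Then F(log(3)) - F(0) = (3*sin(3)) - (3*sin(1)) = -3*sin(1) + 3*sin(3).

-3*sin(1) + 3*sin(3)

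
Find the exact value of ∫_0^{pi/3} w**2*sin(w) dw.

Integrate by parts twice (u = w^2, dv = sin(w) dw).
An antiderivative is F(w) = -w**2*cos(w) + 2*w*sin(w) + 2*cos(w).
Then F(pi/3) - F(0) = (-pi**2/18 + 1 + sqrt(3)*pi/3) - (2) = -1 - pi**2/18 + sqrt(3)*pi/3.

-1 - pi**2/18 + sqrt(3)*pi/3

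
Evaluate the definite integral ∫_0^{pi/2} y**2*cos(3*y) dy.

Integrate by parts twice (u = y^2, dv = cos(3*y) dy).
An antiderivative is F(y) = y**2*sin(3*y)/3 + 2*y*cos(3*y)/9 - 2*sin(3*y)/27.
Then F(pi/2) - F(0) = (2/27 - pi**2/12) - (0) = 2/27 - pi**2/12.

2/27 - pi**2/12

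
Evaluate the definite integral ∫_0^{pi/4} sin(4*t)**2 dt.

pi/8

Use the identity sin^2(4*t) = (1 - cos(8*t))/2.
An antiderivative is F(t) = t/2 - sin(8*t)/16.
Then F(pi/4) - F(0) = (pi/8) - (0) = pi/8.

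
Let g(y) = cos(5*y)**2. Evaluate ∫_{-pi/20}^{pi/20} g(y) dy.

1/10 + pi/20

Use the identity cos^2(5*y) = (1 + cos(10*y))/2.
An antiderivative is F(y) = y/2 + sin(10*y)/20.
Then F(pi/20) - F(-pi/20) = (1/20 + pi/40) - (-pi/40 - 1/20) = 1/10 + pi/20.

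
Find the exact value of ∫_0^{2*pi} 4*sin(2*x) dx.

0

An antiderivative is F(x) = -2*cos(2*x).
Then F(2*pi) - F(0) = (-2) - (-2) = 0.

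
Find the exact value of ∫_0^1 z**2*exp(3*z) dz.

-2/27 + 5*exp(3)/27

Integrate by parts twice (u = z^2, dv = exp(3*z) dz).
An antiderivative is F(z) = (9*z**2 - 6*z + 2)*exp(3*z)/27.
Then F(1) - F(0) = (5*exp(3)/27) - (2/27) = -2/27 + 5*exp(3)/27.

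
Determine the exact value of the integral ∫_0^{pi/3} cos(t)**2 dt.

sqrt(3)/8 + pi/6

Use the identity cos^2(t) = (1 + cos(2*t))/2.
An antiderivative is F(t) = t/2 + sin(2*t)/4.
Then F(pi/3) - F(0) = (sqrt(3)/8 + pi/6) - (0) = sqrt(3)/8 + pi/6.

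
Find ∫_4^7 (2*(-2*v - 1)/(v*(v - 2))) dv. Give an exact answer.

Factor the denominator: v**2 - 2*v = v(v - 2).
Partial fractions: 2*(-2*v - 1)/(v*(v - 2)) = 1/v - 5/(v - 2).
An antiderivative is F(v) = log(v) - 5*log(v - 2).
Then F(7) - F(4) = (-5*log(5) + log(7)) - (-log(8)) = -5*log(5) + log(7) + 3*log(2).

-5*log(5) + log(7) + 3*log(2)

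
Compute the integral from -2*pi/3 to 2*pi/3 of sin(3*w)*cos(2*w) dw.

0

Use the identity sin(3*w)cos(2*w) = [sin(5*w) + sin(w)]/2.
An antiderivative is F(w) = -cos(w)/2 - cos(5*w)/10.
Then F(2*pi/3) - F(-2*pi/3) = (3/10) - (3/10) = 0.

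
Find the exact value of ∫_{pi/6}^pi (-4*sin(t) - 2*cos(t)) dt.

An antiderivative is F(t) = -2*sin(t) + 4*cos(t).
Then F(pi) - F(pi/6) = (-4) - (-1 + 2*sqrt(3)) = -2*sqrt(3) - 3.

-2*sqrt(3) - 3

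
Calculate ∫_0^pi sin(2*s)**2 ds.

pi/2

Use the identity sin^2(2*s) = (1 - cos(4*s))/2.
An antiderivative is F(s) = s/2 - sin(4*s)/8.
Then F(pi) - F(0) = (pi/2) - (0) = pi/2.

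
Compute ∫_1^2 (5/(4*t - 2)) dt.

An antiderivative is F(t) = 5*log(4*t - 2)/4.
Then F(2) - F(1) = (5*log(6)/4) - (5*log(2)/4) = 5*log(3)/4.

5*log(3)/4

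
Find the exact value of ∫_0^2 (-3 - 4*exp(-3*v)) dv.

An antiderivative is F(v) = -3*v + 4*exp(-3*v)/3.
Then F(2) - F(0) = (-6 + 4*exp(-6)/3) - (4/3) = -22/3 + 4*exp(-6)/3.

-22/3 + 4*exp(-6)/3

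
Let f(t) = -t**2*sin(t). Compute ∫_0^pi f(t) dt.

4 - pi**2

Integrate by parts twice (u = t^2, dv = -sin(t) dt).
An antiderivative is F(t) = t**2*cos(t) - 2*t*sin(t) - 2*cos(t).
Then F(pi) - F(0) = (2 - pi**2) - (-2) = 4 - pi**2.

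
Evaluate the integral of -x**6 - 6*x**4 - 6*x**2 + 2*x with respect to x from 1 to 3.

By the power rule, an antiderivative is F(x) = -x**7/7 - 6*x**5/5 - 2*x**3 + x**2.
Then F(3) - F(1) = (-22716/35) - (-82/35) = -22634/35.

-22634/35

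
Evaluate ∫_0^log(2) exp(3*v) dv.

Let u = exp(v), so du = exp(v) dv. When v = 0, u = 1; when v = log(2), u = 2.
The integral becomes ∫ u**2 du from 1 to 2, with antiderivative u**3/3.
Back in v: F(v) = exp(3*v)/3.
Then F(log(2)) - F(0) = (8/3) - (1/3) = 7/3.

7/3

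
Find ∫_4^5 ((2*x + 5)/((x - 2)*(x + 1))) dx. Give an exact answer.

Factor the denominator: x**2 - x - 2 = (x + 1)(x - 2).
Partial fractions: (2*x + 5)/((x - 2)*(x + 1)) = -1/(x + 1) + 3/(x - 2).
An antiderivative is F(x) = 3*log(x - 2) - log(x + 1).
Then F(5) - F(4) = (log(9/2)) - (log(8/5)) = log(45/16).

log(45/16)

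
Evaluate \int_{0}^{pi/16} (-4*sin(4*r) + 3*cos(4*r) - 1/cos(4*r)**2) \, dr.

An antiderivative is F(r) = 3*sin(4*r)/4 + cos(4*r) - tan(4*r)/4.
Then F(pi/16) - F(0) = (-1/4 + 7*sqrt(2)/8) - (1) = -5/4 + 7*sqrt(2)/8.

-5/4 + 7*sqrt(2)/8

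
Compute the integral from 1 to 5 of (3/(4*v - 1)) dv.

-3*log(3)/4 + 3*log(19)/4

An antiderivative is F(v) = 3*log(4*v - 1)/4.
Then F(5) - F(1) = (3*log(19)/4) - (3*log(3)/4) = -3*log(3)/4 + 3*log(19)/4.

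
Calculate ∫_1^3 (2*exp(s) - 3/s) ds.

An antiderivative is F(s) = 2*exp(s) - 3*log(s).
Then F(3) - F(1) = (-log(27) + 2*exp(3)) - (2*exp(1)) = -2*exp(1) - log(27) + 2*exp(3).

-2*exp(1) - log(27) + 2*exp(3)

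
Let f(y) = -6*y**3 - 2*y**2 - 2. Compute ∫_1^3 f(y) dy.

-424/3

By the power rule, an antiderivative is F(y) = -3*y**4/2 - 2*y**3/3 - 2*y.
Then F(3) - F(1) = (-291/2) - (-25/6) = -424/3.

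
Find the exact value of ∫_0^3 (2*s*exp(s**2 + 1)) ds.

-exp(1) + exp(10)

Let u = s**2 + 1, so du = 2*s ds. When s = 0, u = 1; when s = 3, u = 10.
The integral becomes ∫ exp(u) du from 1 to 10, with antiderivative exp(u).
Back in s: F(s) = exp(s**2 + 1).
Then F(3) - F(0) = (exp(10)) - (exp(1)) = -exp(1) + exp(10).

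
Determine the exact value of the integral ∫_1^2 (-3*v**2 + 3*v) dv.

-5/2

By the power rule, an antiderivative is F(v) = -v**3 + 3*v**2/2.
Then F(2) - F(1) = (-2) - (1/2) = -5/2.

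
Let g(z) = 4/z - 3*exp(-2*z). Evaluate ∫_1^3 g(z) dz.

An antiderivative is F(z) = 4*log(z) + 3*exp(-2*z)/2.
Then F(3) - F(1) = (3*exp(-6)/2 + 4*log(3)) - (3*exp(-2)/2) = -3*exp(-2)/2 + 3*exp(-6)/2 + 4*log(3).

-3*exp(-2)/2 + 3*exp(-6)/2 + 4*log(3)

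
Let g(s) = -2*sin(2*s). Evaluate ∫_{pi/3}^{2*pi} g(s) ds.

3/2

An antiderivative is F(s) = cos(2*s).
Then F(2*pi) - F(pi/3) = (1) - (-1/2) = 3/2.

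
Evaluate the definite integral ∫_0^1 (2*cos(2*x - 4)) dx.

Let u = 2*x - 4, so du = 2 dx. When x = 0, u = -4; when x = 1, u = -2.
The integral becomes ∫ cos(u) du from -4 to -2, with antiderivative sin(u).
Back in x: F(x) = sin(2*x - 4).
Then F(1) - F(0) = (-sin(2)) - (-sin(4)) = -sin(2) + sin(4).

-sin(2) + sin(4)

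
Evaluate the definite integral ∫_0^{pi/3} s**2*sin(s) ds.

Integrate by parts twice (u = s^2, dv = sin(s) ds).
An antiderivative is F(s) = -s**2*cos(s) + 2*s*sin(s) + 2*cos(s).
Then F(pi/3) - F(0) = (-pi**2/18 + 1 + sqrt(3)*pi/3) - (2) = -1 - pi**2/18 + sqrt(3)*pi/3.

-1 - pi**2/18 + sqrt(3)*pi/3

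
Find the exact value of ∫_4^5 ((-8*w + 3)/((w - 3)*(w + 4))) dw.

Factor the denominator: w**2 + w - 12 = (w + 4)(w - 3).
Partial fractions: (-8*w + 3)/((w - 3)*(w + 4)) = -5/(w + 4) - 3/(w - 3).
An antiderivative is F(w) = -3*log(w - 3) - 5*log(w + 4).
Then F(5) - F(4) = (-10*log(3) - 3*log(2)) - (-15*log(2)) = -10*log(3) + 12*log(2).

-10*log(3) + 12*log(2)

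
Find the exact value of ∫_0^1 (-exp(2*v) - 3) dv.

-exp(2)/2 - 5/2

An antiderivative is F(v) = -exp(2*v)/2 - 3*v.
Then F(1) - F(0) = (-exp(2)/2 - 3) - (-1/2) = -exp(2)/2 - 5/2.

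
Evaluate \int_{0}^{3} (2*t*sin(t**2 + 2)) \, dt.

Let u = t**2 + 2, so du = 2*t dt. When t = 0, u = 2; when t = 3, u = 11.
The integral becomes ∫ sin(u) du from 2 to 11, with antiderivative -cos(u).
Back in t: F(t) = -cos(t**2 + 2).
Then F(3) - F(0) = (-cos(11)) - (-cos(2)) = cos(2) - cos(11).

cos(2) - cos(11)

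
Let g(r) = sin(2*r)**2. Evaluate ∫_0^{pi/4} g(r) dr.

pi/8

Use the identity sin^2(2*r) = (1 - cos(4*r))/2.
An antiderivative is F(r) = r/2 - sin(4*r)/8.
Then F(pi/4) - F(0) = (pi/8) - (0) = pi/8.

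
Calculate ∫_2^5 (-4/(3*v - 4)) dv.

An antiderivative is F(v) = -4*log(3*v - 4)/3.
Then F(5) - F(2) = (-4*log(11)/3) - (-4*log(2)/3) = -4*log(11)/3 + 4*log(2)/3.

-4*log(11)/3 + 4*log(2)/3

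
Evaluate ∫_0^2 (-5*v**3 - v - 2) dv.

-26

By the power rule, an antiderivative is F(v) = -5*v**4/4 - v**2/2 - 2*v.
Then F(2) - F(0) = (-26) - (0) = -26.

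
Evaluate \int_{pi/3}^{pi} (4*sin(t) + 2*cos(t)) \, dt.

6 - sqrt(3)

An antiderivative is F(t) = 2*sin(t) - 4*cos(t).
Then F(pi) - F(pi/3) = (4) - (-2 + sqrt(3)) = 6 - sqrt(3).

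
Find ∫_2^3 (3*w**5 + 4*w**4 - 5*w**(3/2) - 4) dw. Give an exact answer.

-18*sqrt(3) + 8*sqrt(2) + 4973/10

By the power rule, an antiderivative is F(w) = w**6/2 - 2*w**(5/2) + 4*w**5/5 - 4*w.
Then F(3) - F(2) = (5469/10 - 18*sqrt(3)) - (248/5 - 8*sqrt(2)) = -18*sqrt(3) + 8*sqrt(2) + 4973/10.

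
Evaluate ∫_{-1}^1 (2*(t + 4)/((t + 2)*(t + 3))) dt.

log(81/4)

Factor the denominator: t**2 + 5*t + 6 = (t + 3)(t + 2).
Partial fractions: 2*(t + 4)/((t + 2)*(t + 3)) = -2/(t + 3) + 4/(t + 2).
An antiderivative is F(t) = 4*log(t + 2) - 2*log(t + 3).
Then F(1) - F(-1) = (log(81/16)) - (-log(4)) = log(81/4).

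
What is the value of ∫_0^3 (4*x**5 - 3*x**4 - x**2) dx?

1656/5

By the power rule, an antiderivative is F(x) = 2*x**6/3 - 3*x**5/5 - x**3/3.
Then F(3) - F(0) = (1656/5) - (0) = 1656/5.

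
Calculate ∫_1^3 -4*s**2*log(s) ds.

104/9 - 36*log(3)

Integrate by parts once (u = ln s, dv = -4*s**2 ds).
An antiderivative is F(s) = -4*s**3*(3*log(s) - 1)/9.
Then F(3) - F(1) = (12 - 36*log(3)) - (4/9) = 104/9 - 36*log(3).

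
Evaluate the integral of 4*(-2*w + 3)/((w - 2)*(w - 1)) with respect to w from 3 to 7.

-4*log(5) - 4*log(3)

Factor the denominator: w**2 - 3*w + 2 = (w - 1)(w - 2).
Partial fractions: 4*(-2*w + 3)/((w - 2)*(w - 1)) = -4/(w - 1) - 4/(w - 2).
An antiderivative is F(w) = -4*log(w - 2) - 4*log(w - 1).
Then F(7) - F(3) = (-4*log(5) - 4*log(3) - 4*log(2)) - (-log(16)) = -4*log(5) - 4*log(3).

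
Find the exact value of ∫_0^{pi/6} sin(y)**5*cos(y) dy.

1/384

Let u = sin(y), so du = cos(y) dy. When y = 0, u = 0; when y = pi/6, u = 1/2.
The integral becomes ∫ u**5 du from 0 to 1/2, with antiderivative u**6/6.
Back in y: F(y) = sin(y)**6/6.
Then F(pi/6) - F(0) = (1/384) - (0) = 1/384.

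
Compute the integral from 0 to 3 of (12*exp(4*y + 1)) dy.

-3*exp(1)*(1 - exp(12))

Let u = 4*y + 1, so du = 4 dy. When y = 0, u = 1; when y = 3, u = 13.
The integral becomes 3·∫ exp(u) du from 1 to 13, with antiderivative 3*exp(u).
Back in y: F(y) = 3*exp(4*y + 1).
Then F(3) - F(0) = (3*exp(13)) - (3*exp(1)) = -3*exp(1)*(1 - exp(12)).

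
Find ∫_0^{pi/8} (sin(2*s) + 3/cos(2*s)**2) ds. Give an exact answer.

2 - sqrt(2)/4

An antiderivative is F(s) = -cos(2*s)/2 + 3*tan(2*s)/2.
Then F(pi/8) - F(0) = (3/2 - sqrt(2)/4) - (-1/2) = 2 - sqrt(2)/4.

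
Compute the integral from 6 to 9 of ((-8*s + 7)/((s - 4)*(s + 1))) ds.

-8*log(5) + 2*log(2) + 3*log(7)

Factor the denominator: s**2 - 3*s - 4 = (s + 1)(s - 4).
Partial fractions: (-8*s + 7)/((s - 4)*(s + 1)) = -3/(s + 1) - 5/(s - 4).
An antiderivative is F(s) = -5*log(s - 4) - 3*log(s + 1).
Then F(9) - F(6) = (-8*log(5) - 3*log(2)) - (-3*log(7) - 5*log(2)) = -8*log(5) + 2*log(2) + 3*log(7).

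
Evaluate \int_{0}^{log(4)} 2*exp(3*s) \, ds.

42

Let u = exp(s), so du = exp(s) ds. When s = 0, u = 1; when s = log(4), u = 4.
The integral becomes 2·∫ u**2 du from 1 to 4, with antiderivative 2*u**3/3.
Back in s: F(s) = 2*exp(3*s)/3.
Then F(log(4)) - F(0) = (128/3) - (2/3) = 42.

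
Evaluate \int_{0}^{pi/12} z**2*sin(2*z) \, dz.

Integrate by parts twice (u = z^2, dv = sin(2*z) dz).
An antiderivative is F(z) = -z**2*cos(2*z)/2 + z*sin(2*z)/2 + cos(2*z)/4.
Then F(pi/12) - F(0) = (-sqrt(3)*pi**2/576 + pi/48 + sqrt(3)/8) - (1/4) = -1/4 - sqrt(3)*pi**2/576 + pi/48 + sqrt(3)/8.

-1/4 - sqrt(3)*pi**2/576 + pi/48 + sqrt(3)/8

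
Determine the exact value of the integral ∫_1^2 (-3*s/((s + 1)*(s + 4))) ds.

-5*log(2) - 3*log(3) + 4*log(5)

Factor the denominator: s**2 + 5*s + 4 = (s + 4)(s + 1).
Partial fractions: -3*s/((s + 1)*(s + 4)) = -4/(s + 4) + 1/(s + 1).
An antiderivative is F(s) = log(s + 1) - 4*log(s + 4).
Then F(2) - F(1) = (-3*log(3) - 4*log(2)) - (-4*log(5) + log(2)) = -5*log(2) - 3*log(3) + 4*log(5).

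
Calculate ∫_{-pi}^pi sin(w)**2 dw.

pi

Use the identity sin^2(w) = (1 - cos(2*w))/2.
An antiderivative is F(w) = w/2 - sin(2*w)/4.
Then F(pi) - F(-pi) = (pi/2) - (-pi/2) = pi.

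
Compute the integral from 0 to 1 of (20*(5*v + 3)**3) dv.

4015

Let u = 5*v + 3, so du = 5 dv. When v = 0, u = 3; when v = 1, u = 8.
The integral becomes 4·∫ u**3 du from 3 to 8, with antiderivative u**4.
Back in v: F(v) = (5*v + 3)**4.
Then F(1) - F(0) = (4096) - (81) = 4015.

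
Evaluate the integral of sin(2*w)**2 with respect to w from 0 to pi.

pi/2

Use the identity sin^2(2*w) = (1 - cos(4*w))/2.
An antiderivative is F(w) = w/2 - sin(4*w)/8.
Then F(pi) - F(0) = (pi/2) - (0) = pi/2.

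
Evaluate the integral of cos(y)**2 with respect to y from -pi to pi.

pi

Use the identity cos^2(y) = (1 + cos(2*y))/2.
An antiderivative is F(y) = y/2 + sin(2*y)/4.
Then F(pi) - F(-pi) = (pi/2) - (-pi/2) = pi.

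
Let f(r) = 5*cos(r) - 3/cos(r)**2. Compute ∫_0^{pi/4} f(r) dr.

An antiderivative is F(r) = 5*sin(r) - 3*tan(r).
Then F(pi/4) - F(0) = (-3 + 5*sqrt(2)/2) - (0) = -3 + 5*sqrt(2)/2.

-3 + 5*sqrt(2)/2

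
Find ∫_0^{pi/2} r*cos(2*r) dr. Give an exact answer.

Integrate by parts once (u = r, dv = cos(2*r) dr).
An antiderivative is F(r) = r*sin(2*r)/2 + cos(2*r)/4.
Then F(pi/2) - F(0) = (-1/4) - (1/4) = -1/2.

-1/2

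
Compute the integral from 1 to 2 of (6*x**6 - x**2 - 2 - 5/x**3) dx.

By the power rule, an antiderivative is F(x) = 6*x**7/7 - x**3/3 - 2*x + 5/(2*x**2).
Then F(2) - F(1) = (17417/168) - (43/42) = 17245/168.

17245/168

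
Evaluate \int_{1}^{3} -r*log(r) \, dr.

Integrate by parts once (u = ln r, dv = -r dr).
An antiderivative is F(r) = -r**2*(2*log(r) - 1)/4.
Then F(3) - F(1) = (9/4 - 9*log(3)/2) - (1/4) = 2 - 9*log(3)/2.

2 - 9*log(3)/2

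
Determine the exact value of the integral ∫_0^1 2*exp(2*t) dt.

-1 + exp(2)

An antiderivative is F(t) = exp(2*t).
Then F(1) - F(0) = (exp(2)) - (1) = -1 + exp(2).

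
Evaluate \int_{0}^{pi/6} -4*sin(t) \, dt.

An antiderivative is F(t) = 4*cos(t).
Then F(pi/6) - F(0) = (2*sqrt(3)) - (4) = -4 + 2*sqrt(3).

-4 + 2*sqrt(3)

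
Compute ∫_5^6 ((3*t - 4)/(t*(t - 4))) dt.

log(24/5)

Factor the denominator: t**2 - 4*t = t(t - 4).
Partial fractions: (3*t - 4)/(t*(t - 4)) = 1/t + 2/(t - 4).
An antiderivative is F(t) = log(t) + 2*log(t - 4).
Then F(6) - F(5) = (log(24)) - (log(5)) = log(24/5).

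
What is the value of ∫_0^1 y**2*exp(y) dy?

Integrate by parts twice (u = y^2, dv = exp(y) dy).
An antiderivative is F(y) = (y**2 - 2*y + 2)*exp(y).
Then F(1) - F(0) = (E) - (2) = -2 + E.

-2 + E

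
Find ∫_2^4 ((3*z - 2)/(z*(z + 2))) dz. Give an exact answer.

log(81/32)

Factor the denominator: z**2 + 2*z = (z + 2)z.
Partial fractions: (3*z - 2)/(z*(z + 2)) = 4/(z + 2) - 1/z.
An antiderivative is F(z) = -log(z) + 4*log(z + 2).
Then F(4) - F(2) = (2*log(2) + 4*log(3)) - (7*log(2)) = log(81/32).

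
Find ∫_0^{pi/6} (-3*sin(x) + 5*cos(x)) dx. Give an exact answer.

An antiderivative is F(x) = 5*sin(x) + 3*cos(x).
Then F(pi/6) - F(0) = (5/2 + 3*sqrt(3)/2) - (3) = -1/2 + 3*sqrt(3)/2.

-1/2 + 3*sqrt(3)/2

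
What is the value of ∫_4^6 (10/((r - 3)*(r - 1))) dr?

Factor the denominator: r**2 - 4*r + 3 = (r - 1)(r - 3).
Partial fractions: 10/((r - 3)*(r - 1)) = -5/(r - 1) + 5/(r - 3).
An antiderivative is F(r) = 5*log(r - 3) - 5*log(r - 1).
Then F(6) - F(4) = (-5*log(5) + 5*log(3)) - (-5*log(3)) = -5*log(5) + 10*log(3).

-5*log(5) + 10*log(3)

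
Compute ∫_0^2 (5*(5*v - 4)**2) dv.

Let u = 5*v - 4, so du = 5 dv. When v = 0, u = -4; when v = 2, u = 6.
The integral becomes ∫ u**2 du from -4 to 6, with antiderivative u**3/3.
Back in v: F(v) = (5*v - 4)**3/3.
Then F(2) - F(0) = (72) - (-64/3) = 280/3.

280/3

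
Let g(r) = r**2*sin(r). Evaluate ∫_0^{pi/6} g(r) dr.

Integrate by parts twice (u = r^2, dv = sin(r) dr).
An antiderivative is F(r) = -r**2*cos(r) + 2*r*sin(r) + 2*cos(r).
Then F(pi/6) - F(0) = (-sqrt(3)*pi**2/72 + pi/6 + sqrt(3)) - (2) = -2 - sqrt(3)*pi**2/72 + pi/6 + sqrt(3).

-2 - sqrt(3)*pi**2/72 + pi/6 + sqrt(3)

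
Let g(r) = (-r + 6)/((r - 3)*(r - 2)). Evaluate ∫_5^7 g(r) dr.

Factor the denominator: r**2 - 5*r + 6 = (r - 2)(r - 3).
Partial fractions: (-r + 6)/((r - 3)*(r - 2)) = -4/(r - 2) + 3/(r - 3).
An antiderivative is F(r) = 3*log(r - 3) - 4*log(r - 2).
Then F(7) - F(5) = (-4*log(5) + 6*log(2)) - (log(8/81)) = -4*log(5) + 3*log(2) + 4*log(3).

-4*log(5) + 3*log(2) + 4*log(3)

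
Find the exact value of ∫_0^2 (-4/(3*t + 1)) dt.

An antiderivative is F(t) = -4*log(3*t + 1)/3.
Then F(2) - F(0) = (-4*log(7)/3) - (0) = -4*log(7)/3.

-4*log(7)/3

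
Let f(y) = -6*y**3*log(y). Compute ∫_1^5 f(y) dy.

Integrate by parts once (u = ln y, dv = -6*y**3 dy).
An antiderivative is F(y) = -3*y**4*(4*log(y) - 1)/8.
Then F(5) - F(1) = (1875/8 - 1875*log(5)/2) - (3/8) = 234 - 1875*log(5)/2.

234 - 1875*log(5)/2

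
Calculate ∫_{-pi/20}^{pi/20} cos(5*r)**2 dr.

Use the identity cos^2(5*r) = (1 + cos(10*r))/2.
An antiderivative is F(r) = r/2 + sin(10*r)/20.
Then F(pi/20) - F(-pi/20) = (1/20 + pi/40) - (-pi/40 - 1/20) = 1/10 + pi/20.

1/10 + pi/20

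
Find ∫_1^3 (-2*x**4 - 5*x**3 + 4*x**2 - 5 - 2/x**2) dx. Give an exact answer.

-2602/15

By the power rule, an antiderivative is F(x) = -2*x**5/5 - 5*x**4/4 + 4*x**3/3 - 5*x + 2/x.
Then F(3) - F(1) = (-10607/60) - (-199/60) = -2602/15.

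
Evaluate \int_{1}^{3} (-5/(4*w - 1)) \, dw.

-5*log(11)/4 + 5*log(3)/4

An antiderivative is F(w) = -5*log(4*w - 1)/4.
Then F(3) - F(1) = (-5*log(11)/4) - (-5*log(3)/4) = -5*log(11)/4 + 5*log(3)/4.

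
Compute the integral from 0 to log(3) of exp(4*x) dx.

Let u = exp(x), so du = exp(x) dx. When x = 0, u = 1; when x = log(3), u = 3.
The integral becomes ∫ u**3 du from 1 to 3, with antiderivative u**4/4.
Back in x: F(x) = exp(4*x)/4.
Then F(log(3)) - F(0) = (81/4) - (1/4) = 20.

20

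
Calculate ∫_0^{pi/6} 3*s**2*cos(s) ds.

-3 + pi**2/24 + sqrt(3)*pi/2

Integrate by parts twice (u = s^2, dv = 3*cos(s) ds).
An antiderivative is F(s) = 3*s**2*sin(s) + 6*s*cos(s) - 6*sin(s).
Then F(pi/6) - F(0) = (-3 + pi**2/24 + sqrt(3)*pi/2) - (0) = -3 + pi**2/24 + sqrt(3)*pi/2.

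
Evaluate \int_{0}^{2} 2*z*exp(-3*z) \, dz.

2/9 - 14*exp(-6)/9

Integrate by parts once (u = z, dv = 2*exp(-3*z) dz).
An antiderivative is F(z) = (-6*z - 2)*exp(-3*z)/9.
Then F(2) - F(0) = (-14*exp(-6)/9) - (-2/9) = 2/9 - 14*exp(-6)/9.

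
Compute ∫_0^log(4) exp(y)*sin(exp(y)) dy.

cos(1) - cos(4)

Let u = exp(y), so du = exp(y) dy. When y = 0, u = 1; when y = log(4), u = 4.
The integral becomes ∫ sin(u) du from 1 to 4, with antiderivative -cos(u).
Back in y: F(y) = -cos(exp(y)).
Then F(log(4)) - F(0) = (-cos(4)) - (-cos(1)) = cos(1) - cos(4).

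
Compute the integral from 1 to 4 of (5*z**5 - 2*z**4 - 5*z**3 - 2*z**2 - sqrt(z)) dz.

By the power rule, an antiderivative is F(z) = 5*z**6/6 - 2*z**5/5 - 5*z**4/4 - 2*z**(3/2)/3 - 2*z**3/3.
Then F(4) - F(1) = (39536/15) - (-43/20) = 158273/60.

158273/60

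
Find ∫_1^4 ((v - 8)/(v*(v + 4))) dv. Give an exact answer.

-3*log(5) + 5*log(2)

Factor the denominator: v**2 + 4*v = (v + 4)v.
Partial fractions: (v - 8)/(v*(v + 4)) = 3/(v + 4) - 2/v.
An antiderivative is F(v) = -2*log(v) + 3*log(v + 4).
Then F(4) - F(1) = (log(32)) - (3*log(5)) = -3*log(5) + 5*log(2).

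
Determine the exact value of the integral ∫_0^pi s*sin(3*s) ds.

pi/3

Integrate by parts once (u = s, dv = sin(3*s) ds).
An antiderivative is F(s) = -s*cos(3*s)/3 + sin(3*s)/9.
Then F(pi) - F(0) = (pi/3) - (0) = pi/3.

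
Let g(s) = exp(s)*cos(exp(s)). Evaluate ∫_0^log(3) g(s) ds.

Let u = exp(s), so du = exp(s) ds. When s = 0, u = 1; when s = log(3), u = 3.
The integral becomes ∫ cos(u) du from 1 to 3, with antiderivative sin(u).
Back in s: F(s) = sin(exp(s)).
Then F(log(3)) - F(0) = (sin(3)) - (sin(1)) = -sin(1) + sin(3).

-sin(1) + sin(3)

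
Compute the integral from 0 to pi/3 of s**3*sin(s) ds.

-3*sqrt(3) - pi**3/54 + sqrt(3)*pi**2/6 + pi

Integrate by parts 3 times (u = s^3, dv = sin(s) ds).
An antiderivative is F(s) = -s**3*cos(s) + 3*s**2*sin(s) + 6*s*cos(s) - 6*sin(s).
Then F(pi/3) - F(0) = (-3*sqrt(3) - pi**3/54 + sqrt(3)*pi**2/6 + pi) - (0) = -3*sqrt(3) - pi**3/54 + sqrt(3)*pi**2/6 + pi.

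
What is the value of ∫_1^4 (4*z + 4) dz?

By the power rule, an antiderivative is F(z) = 2*z**2 + 4*z.
Then F(4) - F(1) = (48) - (6) = 42.

42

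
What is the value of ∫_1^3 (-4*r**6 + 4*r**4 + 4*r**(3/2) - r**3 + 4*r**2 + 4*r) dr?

-21556/21 + 72*sqrt(3)/5

By the power rule, an antiderivative is F(r) = -4*r**7/7 + 8*r**(5/2)/5 + 4*r**5/5 - r**4/4 + 4*r**3/3 + 2*r**2.
Then F(3) - F(1) = (-143019/140 + 72*sqrt(3)/5) - (2063/420) = -21556/21 + 72*sqrt(3)/5.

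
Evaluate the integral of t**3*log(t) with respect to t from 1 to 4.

-255/16 + 128*log(2)

Integrate by parts once (u = ln t, dv = t**3 dt).
An antiderivative is F(t) = t**4*(4*log(t) - 1)/16.
Then F(4) - F(1) = (-16 + 128*log(2)) - (-1/16) = -255/16 + 128*log(2).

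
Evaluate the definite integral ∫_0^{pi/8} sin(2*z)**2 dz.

-1/8 + pi/16

Use the identity sin^2(2*z) = (1 - cos(4*z))/2.
An antiderivative is F(z) = z/2 - sin(4*z)/8.
Then F(pi/8) - F(0) = (-1/8 + pi/16) - (0) = -1/8 + pi/16.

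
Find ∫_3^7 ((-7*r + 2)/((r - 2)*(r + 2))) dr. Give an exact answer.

Factor the denominator: r**2 - 4 = (r + 2)(r - 2).
Partial fractions: (-7*r + 2)/((r - 2)*(r + 2)) = -4/(r + 2) - 3/(r - 2).
An antiderivative is F(r) = -3*log(r - 2) - 4*log(r + 2).
Then F(7) - F(3) = (-8*log(3) - 3*log(5)) - (-4*log(5)) = -8*log(3) + log(5).

-8*log(3) + log(5)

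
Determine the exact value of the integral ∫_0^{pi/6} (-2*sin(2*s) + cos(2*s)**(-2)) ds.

An antiderivative is F(s) = cos(2*s) + tan(2*s)/2.
Then F(pi/6) - F(0) = (1/2 + sqrt(3)/2) - (1) = -1/2 + sqrt(3)/2.

-1/2 + sqrt(3)/2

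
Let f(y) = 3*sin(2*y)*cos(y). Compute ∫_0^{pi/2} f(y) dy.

Use the identity sin(2*y)cos(y) = [sin(3*y) + sin(y)]/2.
An antiderivative is F(y) = -3*cos(y)/2 - cos(3*y)/2.
Then F(pi/2) - F(0) = (0) - (-2) = 2.

2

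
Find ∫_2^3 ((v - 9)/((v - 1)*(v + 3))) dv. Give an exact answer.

-3*log(5) + log(2) + 3*log(3)

Factor the denominator: v**2 + 2*v - 3 = (v + 3)(v - 1).
Partial fractions: (v - 9)/((v - 1)*(v + 3)) = 3/(v + 3) - 2/(v - 1).
An antiderivative is F(v) = -2*log(v - 1) + 3*log(v + 3).
Then F(3) - F(2) = (log(54)) - (3*log(5)) = -3*log(5) + log(2) + 3*log(3).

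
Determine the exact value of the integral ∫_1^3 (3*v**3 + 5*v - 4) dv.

By the power rule, an antiderivative is F(v) = 3*v**4/4 + 5*v**2/2 - 4*v.
Then F(3) - F(1) = (285/4) - (-3/4) = 72.

72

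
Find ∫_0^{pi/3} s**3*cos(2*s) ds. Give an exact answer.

Integrate by parts 3 times (u = s^3, dv = cos(2*s) ds).
An antiderivative is F(s) = s**3*sin(2*s)/2 + 3*s**2*cos(2*s)/4 - 3*s*sin(2*s)/4 - 3*cos(2*s)/8.
Then F(pi/3) - F(0) = (-sqrt(3)*pi/8 - pi**2/24 + 3/16 + sqrt(3)*pi**3/108) - (-3/8) = -sqrt(3)*pi/8 - pi**2/24 + sqrt(3)*pi**3/108 + 9/16.

-sqrt(3)*pi/8 - pi**2/24 + sqrt(3)*pi**3/108 + 9/16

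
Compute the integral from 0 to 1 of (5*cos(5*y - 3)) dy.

sin(3) + sin(2)

Let u = 5*y - 3, so du = 5 dy. When y = 0, u = -3; when y = 1, u = 2.
The integral becomes ∫ cos(u) du from -3 to 2, with antiderivative sin(u).
Back in y: F(y) = sin(5*y - 3).
Then F(1) - F(0) = (sin(2)) - (-sin(3)) = sin(3) + sin(2).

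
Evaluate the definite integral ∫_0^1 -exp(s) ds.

1 - E

An antiderivative is F(s) = -exp(s).
Then F(1) - F(0) = (-E) - (-1) = 1 - E.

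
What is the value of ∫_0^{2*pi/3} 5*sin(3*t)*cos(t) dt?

45/16

Use the identity sin(3*t)cos(t) = [sin(4*t) + sin(2*t)]/2.
An antiderivative is F(t) = -5*cos(2*t)/4 - 5*cos(4*t)/8.
Then F(2*pi/3) - F(0) = (15/16) - (-15/8) = 45/16.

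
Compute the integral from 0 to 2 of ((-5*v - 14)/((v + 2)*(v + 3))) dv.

Factor the denominator: v**2 + 5*v + 6 = (v + 3)(v + 2).
Partial fractions: (-5*v - 14)/((v + 2)*(v + 3)) = -1/(v + 3) - 4/(v + 2).
An antiderivative is F(v) = -4*log(v + 2) - log(v + 3).
Then F(2) - F(0) = (-8*log(2) - log(5)) - (-log(48)) = log(3/80).

log(3/80)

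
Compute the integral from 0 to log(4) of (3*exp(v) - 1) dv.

An antiderivative is F(v) = -v + 3*exp(v).
Then F(log(4)) - F(0) = (12 - log(4)) - (3) = 9 - log(4).

9 - log(4)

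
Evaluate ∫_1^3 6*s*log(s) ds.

-12 + 27*log(3)

Integrate by parts once (u = ln s, dv = 6*s ds).
An antiderivative is F(s) = 3*s**2*(2*log(s) - 1)/2.
Then F(3) - F(1) = (-27/2 + 27*log(3)) - (-3/2) = -12 + 27*log(3).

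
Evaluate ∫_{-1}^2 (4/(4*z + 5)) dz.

An antiderivative is F(z) = log(4*z + 5).
Then F(2) - F(-1) = (log(13)) - (0) = log(13).

log(13)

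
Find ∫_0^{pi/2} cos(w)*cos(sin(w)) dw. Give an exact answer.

Let u = sin(w), so du = cos(w) dw. When w = 0, u = 0; when w = pi/2, u = 1.
The integral becomes ∫ cos(u) du from 0 to 1, with antiderivative sin(u).
Back in w: F(w) = sin(sin(w)).
Then F(pi/2) - F(0) = (sin(1)) - (0) = sin(1).

sin(1)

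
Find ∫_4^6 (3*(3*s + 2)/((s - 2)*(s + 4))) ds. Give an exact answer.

-6*log(2) + 5*log(5)

Factor the denominator: s**2 + 2*s - 8 = (s + 4)(s - 2).
Partial fractions: 3*(3*s + 2)/((s - 2)*(s + 4)) = 5/(s + 4) + 4/(s - 2).
An antiderivative is F(s) = 4*log(s - 2) + 5*log(s + 4).
Then F(6) - F(4) = (5*log(5) + 13*log(2)) - (19*log(2)) = -6*log(2) + 5*log(5).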